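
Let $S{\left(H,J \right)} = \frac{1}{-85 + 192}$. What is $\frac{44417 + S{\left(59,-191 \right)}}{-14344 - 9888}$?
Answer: $- \frac{1188155}{648206} \approx -1.833$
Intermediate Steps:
$S{\left(H,J \right)} = \frac{1}{107}$
$\frac{44417 + S{\left(59,-191 \right)}}{-14344 - 9888} = \frac{44417 + \frac{1}{107}}{-14344 - 9888} = \frac{4752620}{107 \left(-24232\right)} = \frac{4752620}{107} \left(- \frac{1}{24232}\right) = - \frac{1188155}{648206}$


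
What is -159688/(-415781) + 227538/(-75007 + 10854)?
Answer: -84361512914/26673598493 ≈ -3.1627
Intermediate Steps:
-159688/(-415781) + 227538/(-75007 + 10854) = -159688*(-1/415781) + 227538/(-64153) = 159688/415781 + 227538*(-1/64153) = 159688/415781 - 227538/64153 = -84361512914/26673598493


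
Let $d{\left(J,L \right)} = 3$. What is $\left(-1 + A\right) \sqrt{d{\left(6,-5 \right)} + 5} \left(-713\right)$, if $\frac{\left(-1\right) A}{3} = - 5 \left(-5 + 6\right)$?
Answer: $- 19964 \sqrt{2} \approx -28233.0$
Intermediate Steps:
$A = 15$ ($A = - 3 \left(- 5 \left(-5 + 6\right)\right) = - 3 \left(\left(-5\right) 1\right) = \left(-3\right) \left(-5\right) = 15$)
$\left(-1 + A\right) \sqrt{d{\left(6,-5 \right)} + 5} \left(-713\right) = \left(-1 + 15\right) \sqrt{3 + 5} \left(-713\right) = 14 \sqrt{8} \left(-713\right) = 14 \cdot 2 \sqrt{2} \left(-713\right) = 28 \sqrt{2} \left(-713\right) = - 19964 \sqrt{2}$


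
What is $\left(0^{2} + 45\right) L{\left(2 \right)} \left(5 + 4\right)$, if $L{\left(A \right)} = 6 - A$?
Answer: $1620$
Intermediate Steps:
$\left(0^{2} + 45\right) L{\left(2 \right)} \left(5 + 4\right) = \left(0^{2} + 45\right) \left(6 - 2\right) \left(5 + 4\right) = \left(0 + 45\right) \left(6 - 2\right) 9 = 45 \cdot 4 \cdot 9 = 45 \cdot 36 = 1620$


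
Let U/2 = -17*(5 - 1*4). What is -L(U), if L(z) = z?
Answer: 34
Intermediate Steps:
U = -34 (U = 2*(-17*(5 - 1*4)) = 2*(-17*(5 - 4)) = 2*(-17*1) = 2*(-17) = -34)
-L(U) = -1*(-34) = 34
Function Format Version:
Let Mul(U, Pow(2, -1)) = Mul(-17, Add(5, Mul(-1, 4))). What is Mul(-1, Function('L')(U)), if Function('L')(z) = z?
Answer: 34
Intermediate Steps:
U = -34 (U = Mul(2, Mul(-17, Add(5, Mul(-1, 4)))) = Mul(2, Mul(-17, Add(5, -4))) = Mul(2, Mul(-17, 1)) = Mul(2, -17) = -34)
Mul(-1, Function('L')(U)) = Mul(-1, -34) = 34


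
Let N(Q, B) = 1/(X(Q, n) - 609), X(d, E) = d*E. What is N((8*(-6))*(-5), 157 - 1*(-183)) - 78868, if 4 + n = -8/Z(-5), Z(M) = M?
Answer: -93458581/1185 ≈ -78868.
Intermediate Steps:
n = -12/5 (n = -4 - 8/(-5) = -4 - 8*(-⅕) = -4 + 8/5 = -12/5 ≈ -2.4000)
X(d, E) = E*d
N(Q, B) = 1/(-609 - 12*Q/5) (N(Q, B) = 1/(-12*Q/5 - 609) = 1/(-609 - 12*Q/5))
N((8*(-6))*(-5), 157 - 1*(-183)) - 78868 = -5/(3045 + 12*((8*(-6))*(-5))) - 78868 = -5/(3045 + 12*(-48*(-5))) - 78868 = -5/(3045 + 12*240) - 78868 = -5/(3045 + 2880) - 78868 = -5/5925 - 78868 = -5*1/5925 - 78868 = -1/1185 - 78868 = -93458581/1185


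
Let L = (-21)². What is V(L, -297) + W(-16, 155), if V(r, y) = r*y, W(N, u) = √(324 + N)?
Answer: -130977 + 2*√77 ≈ -1.3096e+5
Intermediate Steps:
L = 441
V(L, -297) + W(-16, 155) = 441*(-297) + √(324 - 16) = -130977 + √308 = -130977 + 2*√77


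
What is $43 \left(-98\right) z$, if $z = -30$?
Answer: $126420$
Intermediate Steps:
$43 \left(-98\right) z = 43 \left(-98\right) \left(-30\right) = \left(-4214\right) \left(-30\right) = 126420$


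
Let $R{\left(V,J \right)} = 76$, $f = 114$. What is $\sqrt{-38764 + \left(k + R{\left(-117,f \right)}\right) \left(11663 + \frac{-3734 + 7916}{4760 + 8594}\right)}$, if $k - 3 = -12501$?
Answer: $\frac{8 i \sqrt{100951417823861}}{6677} \approx 12038.0 i$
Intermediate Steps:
$k = -12498$ ($k = 3 - 12501 = -12498$)
$\sqrt{-38764 + \left(k + R{\left(-117,f \right)}\right) \left(11663 + \frac{-3734 + 7916}{4760 + 8594}\right)} = \sqrt{-38764 + \left(-12498 + 76\right) \left(11663 + \frac{-3734 + 7916}{4760 + 8594}\right)} = \sqrt{-38764 - 12422 \left(11663 + \frac{4182}{13354}\right)} = \sqrt{-38764 - 12422 \left(11663 + 4182 \cdot \frac{1}{13354}\right)} = \sqrt{-38764 - 12422 \left(11663 + \frac{2091}{6677}\right)} = \sqrt{-38764 - \frac{967374951524}{6677}} = \sqrt{- \frac{967633778752}{6677}} = \frac{8 i \sqrt{100951417823861}}{6677}$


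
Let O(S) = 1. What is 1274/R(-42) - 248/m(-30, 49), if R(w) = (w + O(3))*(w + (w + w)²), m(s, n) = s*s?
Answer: -431339/1540575 ≈ -0.27999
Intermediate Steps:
m(s, n) = s²
R(w) = (1 + w)*(w + 4*w²) (R(w) = (w + 1)*(w + (w + w)²) = (1 + w)*(w + (2*w)²) = (1 + w)*(w + 4*w²))
1274/R(-42) - 248/m(-30, 49) = 1274/((-42*(1 + 4*(-42)² + 5*(-42)))) - 248/((-30)²) = 1274/((-42*(1 + 4*1764 - 210))) - 248/900 = 1274/((-42*(1 + 7056 - 210))) - 248*1/900 = 1274/((-42*6847)) - 62/225 = 1274/(-287574) - 62/225 = 1274*(-1/287574) - 62/225 = -91/20541 - 62/225 = -431339/1540575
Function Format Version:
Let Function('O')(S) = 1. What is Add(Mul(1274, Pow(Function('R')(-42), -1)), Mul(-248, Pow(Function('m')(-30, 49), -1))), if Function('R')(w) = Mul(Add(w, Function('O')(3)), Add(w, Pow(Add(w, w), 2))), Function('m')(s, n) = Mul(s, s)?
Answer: Rational(-431339, 1540575) ≈ -0.27999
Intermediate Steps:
Function('m')(s, n) = Pow(s, 2)
Function('R')(w) = Mul(Add(1, w), Add(w, Mul(4, Pow(w, 2)))) (Function('R')(w) = Mul(Add(w, 1), Add(w, Pow(Add(w, w), 2))) = Mul(Add(1, w), Add(w, Pow(Mul(2, w), 2))) = Mul(Add(1, w), Add(w, Mul(4, Pow(w, 2)))))
Add(Mul(1274, Pow(Function('R')(-42), -1)), Mul(-248, Pow(Function('m')(-30, 49), -1))) = Add(Mul(1274, Pow(Mul(-42, Add(1, Mul(4, Pow(-42, 2)), Mul(5, -42))), -1)), Mul(-248, Pow(Pow(-30, 2), -1))) = Add(Mul(1274, Pow(Mul(-42, Add(1, Mul(4, 1764), -210)), -1)), Mul(-248, Pow(900, -1))) = Add(Mul(1274, Pow(Mul(-42, Add(1, 7056, -210)), -1)), Mul(-248, Rational(1, 900))) = Add(Mul(1274, Pow(Mul(-42, 6847), -1)), Rational(-62, 225)) = Add(Mul(1274, Pow(-287574, -1)), Rational(-62, 225)) = Add(Mul(1274, Rational(-1, 287574)), Rational(-62, 225)) = Add(Rational(-91, 20541), Rational(-62, 225)) = Rational(-431339, 1540575)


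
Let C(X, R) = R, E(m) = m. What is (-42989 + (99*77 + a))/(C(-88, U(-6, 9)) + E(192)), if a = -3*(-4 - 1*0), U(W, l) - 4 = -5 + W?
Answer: -35354/185 ≈ -191.10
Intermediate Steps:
U(W, l) = -1 + W (U(W, l) = 4 + (-5 + W) = -1 + W)
a = 12 (a = -3*(-4 + 0) = -3*(-4) = 12)
(-42989 + (99*77 + a))/(C(-88, U(-6, 9)) + E(192)) = (-42989 + (99*77 + 12))/((-1 - 6) + 192) = (-42989 + (7623 + 12))/(-7 + 192) = (-42989 + 7635)/185 = -35354*1/185 = -35354/185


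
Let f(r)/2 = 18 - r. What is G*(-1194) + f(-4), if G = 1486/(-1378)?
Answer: 917458/689 ≈ 1331.6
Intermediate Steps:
f(r) = 36 - 2*r (f(r) = 2*(18 - r) = 36 - 2*r)
G = -743/689 (G = 1486*(-1/1378) = -743/689 ≈ -1.0784)
G*(-1194) + f(-4) = -743/689*(-1194) + (36 - 2*(-4)) = 887142/689 + (36 + 8) = 887142/689 + 44 = 917458/689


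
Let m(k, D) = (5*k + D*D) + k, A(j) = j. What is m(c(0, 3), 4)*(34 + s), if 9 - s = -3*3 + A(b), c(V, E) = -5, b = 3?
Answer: -686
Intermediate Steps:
s = 15 (s = 9 - (-3*3 + 3) = 9 - (-9 + 3) = 9 - 1*(-6) = 9 + 6 = 15)
m(k, D) = D² + 6*k (m(k, D) = (5*k + D²) + k = (D² + 5*k) + k = D² + 6*k)
m(c(0, 3), 4)*(34 + s) = (4² + 6*(-5))*(34 + 15) = (16 - 30)*49 = -14*49 = -686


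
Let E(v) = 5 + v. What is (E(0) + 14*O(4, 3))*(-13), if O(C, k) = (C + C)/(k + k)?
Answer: -923/3 ≈ -307.67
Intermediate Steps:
O(C, k) = C/k (O(C, k) = (2*C)/((2*k)) = (2*C)*(1/(2*k)) = C/k)
(E(0) + 14*O(4, 3))*(-13) = ((5 + 0) + 14*(4/3))*(-13) = (5 + 14*(4*(⅓)))*(-13) = (5 + 14*(4/3))*(-13) = (5 + 56/3)*(-13) = (71/3)*(-13) = -923/3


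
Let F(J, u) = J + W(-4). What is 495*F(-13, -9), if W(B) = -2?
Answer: -7425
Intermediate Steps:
F(J, u) = -2 + J (F(J, u) = J - 2 = -2 + J)
495*F(-13, -9) = 495*(-2 - 13) = 495*(-15) = -7425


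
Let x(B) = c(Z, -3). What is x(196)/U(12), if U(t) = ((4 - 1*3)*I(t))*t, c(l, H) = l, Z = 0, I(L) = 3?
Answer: 0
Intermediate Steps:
U(t) = 3*t (U(t) = ((4 - 1*3)*3)*t = ((4 - 3)*3)*t = (1*3)*t = 3*t)
x(B) = 0
x(196)/U(12) = 0/((3*12)) = 0/36 = 0*(1/36) = 0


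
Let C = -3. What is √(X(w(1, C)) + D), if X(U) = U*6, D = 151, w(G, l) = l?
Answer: √133 ≈ 11.533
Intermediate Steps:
X(U) = 6*U
√(X(w(1, C)) + D) = √(6*(-3) + 151) = √(-18 + 151) = √133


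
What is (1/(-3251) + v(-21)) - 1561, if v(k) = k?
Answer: -5143083/3251 ≈ -1582.0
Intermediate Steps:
(1/(-3251) + v(-21)) - 1561 = (1/(-3251) - 21) - 1561 = (-1/3251 - 21) - 1561 = -68272/3251 - 1561 = -5143083/3251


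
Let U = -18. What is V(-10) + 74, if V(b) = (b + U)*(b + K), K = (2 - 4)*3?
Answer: 522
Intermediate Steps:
K = -6 (K = -2*3 = -6)
V(b) = (-18 + b)*(-6 + b) (V(b) = (b - 18)*(b - 6) = (-18 + b)*(-6 + b))
V(-10) + 74 = (108 + (-10)² - 24*(-10)) + 74 = (108 + 100 + 240) + 74 = 448 + 74 = 522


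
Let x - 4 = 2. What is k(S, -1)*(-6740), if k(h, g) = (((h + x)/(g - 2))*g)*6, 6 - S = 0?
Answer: -161760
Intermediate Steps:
x = 6 (x = 4 + 2 = 6)
S = 6 (S = 6 - 1*0 = 6 + 0 = 6)
k(h, g) = 6*g*(6 + h)/(-2 + g) (k(h, g) = (((h + 6)/(g - 2))*g)*6 = (((6 + h)/(-2 + g))*g)*6 = (g*(6 + h)/(-2 + g))*6 = 6*g*(6 + h)/(-2 + g))
k(S, -1)*(-6740) = (6*(-1)*(6 + 6)/(-2 - 1))*(-6740) = (6*(-1)*12/(-3))*(-6740) = (6*(-1)*(-1/3)*12)*(-6740) = 24*(-6740) = -161760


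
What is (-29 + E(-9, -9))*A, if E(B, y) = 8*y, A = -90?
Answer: 9090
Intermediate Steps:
(-29 + E(-9, -9))*A = (-29 + 8*(-9))*(-90) = (-29 - 72)*(-90) = -101*(-90) = 9090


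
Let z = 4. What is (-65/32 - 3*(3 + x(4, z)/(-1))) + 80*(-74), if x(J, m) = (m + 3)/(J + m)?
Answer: -189709/32 ≈ -5928.4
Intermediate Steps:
x(J, m) = (3 + m)/(J + m)
(-65/32 - 3*(3 + x(4, z)/(-1))) + 80*(-74) = (-65/32 - 3*(3 + ((3 + 4)/(4 + 4))/(-1))) + 80*(-74) = (-65*1/32 - 3*(3 + (7/8)*(-1))) - 5920 = (-65/32 - 3*(3 + ((⅛)*7)*(-1))) - 5920 = (-65/32 - 3*(3 + (7/8)*(-1))) - 5920 = (-65/32 - 3*(3 - 7/8)) - 5920 = (-65/32 - 3*17/8) - 5920 = (-65/32 - 1*51/8) - 5920 = (-65/32 - 51/8) - 5920 = -269/32 - 5920 = -189709/32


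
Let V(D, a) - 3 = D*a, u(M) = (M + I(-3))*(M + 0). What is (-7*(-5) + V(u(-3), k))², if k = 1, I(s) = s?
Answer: 3136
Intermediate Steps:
u(M) = M*(-3 + M) (u(M) = (M - 3)*(M + 0) = (-3 + M)*M = M*(-3 + M))
V(D, a) = 3 + D*a
(-7*(-5) + V(u(-3), k))² = (-7*(-5) + (3 - 3*(-3 - 3)*1))² = (35 + (3 - 3*(-6)*1))² = (35 + (3 + 18*1))² = (35 + (3 + 18))² = (35 + 21)² = 56² = 3136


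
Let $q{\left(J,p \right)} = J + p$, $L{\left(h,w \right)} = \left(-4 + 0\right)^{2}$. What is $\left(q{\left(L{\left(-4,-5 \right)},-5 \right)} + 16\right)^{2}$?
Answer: $729$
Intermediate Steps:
$L{\left(h,w \right)} = 16$ ($L{\left(h,w \right)} = \left(-4\right)^{2} = 16$)
$\left(q{\left(L{\left(-4,-5 \right)},-5 \right)} + 16\right)^{2} = \left(\left(16 - 5\right) + 16\right)^{2} = \left(11 + 16\right)^{2} = 27^{2} = 729$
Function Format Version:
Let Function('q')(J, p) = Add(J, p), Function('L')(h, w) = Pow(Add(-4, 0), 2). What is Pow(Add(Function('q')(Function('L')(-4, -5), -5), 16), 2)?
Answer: 729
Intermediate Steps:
Function('L')(h, w) = 16 (Function('L')(h, w) = Pow(-4, 2) = 16)
Pow(Add(Function('q')(Function('L')(-4, -5), -5), 16), 2) = Pow(Add(Add(16, -5), 16), 2) = Pow(Add(11, 16), 2) = Pow(27, 2) = 729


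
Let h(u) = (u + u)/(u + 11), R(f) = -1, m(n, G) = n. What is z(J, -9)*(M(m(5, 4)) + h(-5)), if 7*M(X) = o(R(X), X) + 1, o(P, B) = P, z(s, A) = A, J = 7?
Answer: 15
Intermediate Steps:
h(u) = 2*u/(11 + u) (h(u) = (2*u)/(11 + u) = 2*u/(11 + u))
M(X) = 0 (M(X) = (-1 + 1)/7 = (1/7)*0 = 0)
z(J, -9)*(M(m(5, 4)) + h(-5)) = -9*(0 + 2*(-5)/(11 - 5)) = -9*(0 + 2*(-5)/6) = -9*(0 + 2*(-5)*(1/6)) = -9*(0 - 5/3) = -9*(-5/3) = 15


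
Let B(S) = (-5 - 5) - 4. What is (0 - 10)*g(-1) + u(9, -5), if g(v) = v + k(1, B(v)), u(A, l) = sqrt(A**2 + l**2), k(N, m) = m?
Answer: 150 + sqrt(106) ≈ 160.30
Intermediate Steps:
B(S) = -14 (B(S) = -10 - 4 = -14)
g(v) = -14 + v (g(v) = v - 14 = -14 + v)
(0 - 10)*g(-1) + u(9, -5) = (0 - 10)*(-14 - 1) + sqrt(9**2 + (-5)**2) = -10*(-15) + sqrt(81 + 25) = 150 + sqrt(106)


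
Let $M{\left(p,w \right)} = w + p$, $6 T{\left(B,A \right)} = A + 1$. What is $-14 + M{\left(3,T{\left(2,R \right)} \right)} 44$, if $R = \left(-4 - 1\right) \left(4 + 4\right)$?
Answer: $-168$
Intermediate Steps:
$R = -40$ ($R = \left(-5\right) 8 = -40$)
$T{\left(B,A \right)} = \frac{1}{6} + \frac{A}{6}$ ($T{\left(B,A \right)} = \frac{A + 1}{6} = \frac{1 + A}{6} = \frac{1}{6} + \frac{A}{6}$)
$M{\left(p,w \right)} = p + w$
$-14 + M{\left(3,T{\left(2,R \right)} \right)} 44 = -14 + \left(3 + \left(\frac{1}{6} + \frac{1}{6} \left(-40\right)\right)\right) 44 = -14 + \left(3 + \left(\frac{1}{6} - \frac{20}{3}\right)\right) 44 = -14 + \left(3 - \frac{13}{2}\right) 44 = -14 - 154 = -168$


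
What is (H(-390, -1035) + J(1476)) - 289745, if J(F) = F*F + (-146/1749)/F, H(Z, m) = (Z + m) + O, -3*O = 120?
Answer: 2436140312819/1290762 ≈ 1.8874e+6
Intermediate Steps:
O = -40 (O = -1/3*120 = -40)
H(Z, m) = -40 + Z + m (H(Z, m) = (Z + m) - 40 = -40 + Z + m)
J(F) = F**2 - 146/(1749*F) (J(F) = F**2 + (-146*1/1749)/F = F**2 - 146/(1749*F))
(H(-390, -1035) + J(1476)) - 289745 = ((-40 - 390 - 1035) + (-146/1749 + 1476**3)/1476) - 289745 = (-1465 + (-146/1749 + 3215578176)/1476) - 289745 = (-1465 + (1/1476)*(5624046229678/1749)) - 289745 = (-1465 + 2812023114839/1290762) - 289745 = 2810132148509/1290762 - 289745 = 2436140312819/1290762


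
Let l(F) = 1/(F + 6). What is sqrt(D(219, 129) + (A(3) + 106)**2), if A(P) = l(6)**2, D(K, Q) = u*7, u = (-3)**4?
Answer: sqrt(244777537)/144 ≈ 108.65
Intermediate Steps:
u = 81
l(F) = 1/(6 + F)
D(K, Q) = 567 (D(K, Q) = 81*7 = 567)
A(P) = 1/144 (A(P) = (1/(6 + 6))**2 = (1/12)**2 = 1/144)
sqrt(D(219, 129) + (A(3) + 106)**2) = sqrt(567 + (1/144 + 106)**2) = sqrt(567 + (15265/144)**2) = sqrt(567 + 233020225/20736) = sqrt(244777537/20736) = sqrt(244777537)/144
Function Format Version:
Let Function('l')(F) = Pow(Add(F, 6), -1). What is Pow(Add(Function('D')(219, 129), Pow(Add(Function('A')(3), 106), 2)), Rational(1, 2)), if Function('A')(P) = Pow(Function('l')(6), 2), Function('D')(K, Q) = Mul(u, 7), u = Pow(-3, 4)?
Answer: Mul(Rational(1, 144), Pow(244777537, Rational(1, 2))) ≈ 108.65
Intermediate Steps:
u = 81
Function('l')(F) = Pow(Add(6, F), -1)
Function('D')(K, Q) = 567 (Function('D')(K, Q) = Mul(81, 7) = 567)
Function('A')(P) = Rational(1, 144) (Function('A')(P) = Pow(Pow(Add(6, 6), -1), 2) = Pow(Pow(12, -1), 2) = Pow(Rational(1, 12), 2) = Rational(1, 144))
Pow(Add(Function('D')(219, 129), Pow(Add(Function('A')(3), 106), 2)), Rational(1, 2)) = Pow(Add(567, Pow(Add(Rational(1, 144), 106), 2)), Rational(1, 2)) = Pow(Add(567, Pow(Rational(15265, 144), 2)), Rational(1, 2)) = Pow(Add(567, Rational(233020225, 20736)), Rational(1, 2)) = Pow(Rational(244777537, 20736), Rational(1, 2)) = Mul(Rational(1, 144), Pow(244777537, Rational(1, 2)))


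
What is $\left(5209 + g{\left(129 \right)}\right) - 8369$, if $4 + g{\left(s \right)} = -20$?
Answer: $-3184$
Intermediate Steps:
$g{\left(s \right)} = -24$ ($g{\left(s \right)} = -4 - 20 = -24$)
$\left(5209 + g{\left(129 \right)}\right) - 8369 = \left(5209 - 24\right) - 8369 = 5185 - 8369 = -3184$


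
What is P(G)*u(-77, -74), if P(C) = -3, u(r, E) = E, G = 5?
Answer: 222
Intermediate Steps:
P(G)*u(-77, -74) = -3*(-74) = 222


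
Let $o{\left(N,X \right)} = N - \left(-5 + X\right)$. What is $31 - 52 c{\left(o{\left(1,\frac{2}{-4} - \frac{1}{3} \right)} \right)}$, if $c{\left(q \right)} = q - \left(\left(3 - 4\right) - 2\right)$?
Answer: $- \frac{1441}{3} \approx -480.33$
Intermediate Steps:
$o{\left(N,X \right)} = 5 + N - X$
$c{\left(q \right)} = 3 + q$ ($c{\left(q \right)} = q - \left(-1 - 2\right) = q - -3 = q + 3 = 3 + q$)
$31 - 52 c{\left(o{\left(1,\frac{2}{-4} - \frac{1}{3} \right)} \right)} = 31 - 52 \left(3 + \left(5 + 1 - \left(\frac{2}{-4} - \frac{1}{3}\right)\right)\right) = 31 - 52 \left(3 + \left(5 + 1 - \left(2 \left(- \frac{1}{4}\right) - \frac{1}{3}\right)\right)\right) = 31 - 52 \left(3 + \left(5 + 1 - \left(- \frac{1}{2} - \frac{1}{3}\right)\right)\right) = 31 - 52 \left(3 + \left(5 + 1 - - \frac{5}{6}\right)\right) = 31 - 52 \left(3 + \left(5 + 1 + \frac{5}{6}\right)\right) = 31 - 52 \left(3 + \frac{41}{6}\right) = 31 - \frac{1534}{3} = - \frac{1441}{3}$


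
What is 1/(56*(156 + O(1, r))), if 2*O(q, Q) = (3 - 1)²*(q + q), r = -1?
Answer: 1/8960 ≈ 0.00011161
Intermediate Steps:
O(q, Q) = 4*q (O(q, Q) = ((3 - 1)²*(q + q))/2 = (2²*(2*q))/2 = (4*(2*q))/2 = (8*q)/2 = 4*q)
1/(56*(156 + O(1, r))) = 1/(56*(156 + 4*1)) = 1/(56*(156 + 4)) = 1/(56*160) = 1/8960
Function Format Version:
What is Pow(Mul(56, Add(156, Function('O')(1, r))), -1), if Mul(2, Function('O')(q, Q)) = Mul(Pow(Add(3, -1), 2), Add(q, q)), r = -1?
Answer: Rational(1, 8960) ≈ 0.00011161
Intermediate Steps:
Function('O')(q, Q) = Mul(4, q) (Function('O')(q, Q) = Mul(Rational(1, 2), Mul(Pow(Add(3, -1), 2), Add(q, q))) = Mul(Rational(1, 2), Mul(Pow(2, 2), Mul(2, q))) = Mul(Rational(1, 2), Mul(4, Mul(2, q))) = Mul(Rational(1, 2), Mul(8, q)) = Mul(4, q))
Pow(Mul(56, Add(156, Function('O')(1, r))), -1) = Pow(Mul(56, Add(156, Mul(4, 1))), -1) = Pow(Mul(56, Add(156, 4)), -1) = Pow(Mul(56, 160), -1) = Pow(8960, -1) = Rational(1, 8960)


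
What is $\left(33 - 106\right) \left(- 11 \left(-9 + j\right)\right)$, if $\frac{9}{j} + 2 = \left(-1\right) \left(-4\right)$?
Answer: $- \frac{7227}{2} \approx -3613.5$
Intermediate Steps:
$j = \frac{9}{2}$ ($j = \frac{9}{-2 - -4} = \frac{9}{-2 + 4} = \frac{9}{2} \approx 4.5$)
$\left(33 - 106\right) \left(- 11 \left(-9 + j\right)\right) = \left(33 - 106\right) \left(- 11 \left(-9 + \frac{9}{2}\right)\right) = - 73 \left(\left(-11\right) \left(- \frac{9}{2}\right)\right) = \left(-73\right) \frac{99}{2} = - \frac{7227}{2}$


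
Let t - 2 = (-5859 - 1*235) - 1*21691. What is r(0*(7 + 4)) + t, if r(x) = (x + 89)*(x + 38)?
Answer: -24401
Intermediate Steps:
t = -27783 (t = 2 + ((-5859 - 1*235) - 1*21691) = 2 + ((-5859 - 235) - 21691) = 2 + (-6094 - 21691) = 2 - 27785 = -27783)
r(x) = (38 + x)*(89 + x) (r(x) = (89 + x)*(38 + x) = (38 + x)*(89 + x))
r(0*(7 + 4)) + t = (3382 + (0*(7 + 4))² + 127*(0*(7 + 4))) - 27783 = (3382 + (0*11)² + 127*(0*11)) - 27783 = (3382 + 0² + 127*0) - 27783 = (3382 + 0 + 0) - 27783 = 3382 - 27783 = -24401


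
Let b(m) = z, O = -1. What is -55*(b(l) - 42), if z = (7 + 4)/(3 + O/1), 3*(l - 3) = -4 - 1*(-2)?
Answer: 4015/2 ≈ 2007.5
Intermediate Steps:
l = 7/3 (l = 3 + (-4 - 1*(-2))/3 = 3 + (-4 + 2)/3 = 3 + (⅓)*(-2) = 3 - ⅔ = 7/3 ≈ 2.3333)
z = 11/2 (z = (7 + 4)/(3 - 1/1) = 11/(3 - 1*1) = 11/(3 - 1) = 11/2 ≈ 5.5000)
b(m) = 11/2
-55*(b(l) - 42) = -55*(11/2 - 42) = -55*(-73/2) = 4015/2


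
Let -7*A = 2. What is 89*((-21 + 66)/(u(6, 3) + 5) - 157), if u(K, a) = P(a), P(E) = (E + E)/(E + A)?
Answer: -1838206/137 ≈ -13418.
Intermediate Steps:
A = -2/7 (A = -⅐*2 = -2/7 ≈ -0.28571)
P(E) = 2*E/(-2/7 + E) (P(E) = (E + E)/(E - 2/7) = (2*E)/(-2/7 + E) = 2*E/(-2/7 + E))
u(K, a) = 14*a/(-2 + 7*a)
89*((-21 + 66)/(u(6, 3) + 5) - 157) = 89*((-21 + 66)/(14*3/(-2 + 7*3) + 5) - 157) = 89*(45/(14*3/(-2 + 21) + 5) - 157) = 89*(45/(14*3/19 + 5) - 157) = 89*(45/(14*3*(1/19) + 5) - 157) = 89*(45/(42/19 + 5) - 157) = 89*(45/(137/19) - 157) = 89*(45*(19/137) - 157) = 89*(855/137 - 157) = 89*(-20654/137) = -1838206/137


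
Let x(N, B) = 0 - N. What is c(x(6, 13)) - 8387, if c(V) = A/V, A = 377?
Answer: -50699/6 ≈ -8449.8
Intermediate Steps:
x(N, B) = -N
c(V) = 377/V
c(x(6, 13)) - 8387 = 377/((-1*6)) - 8387 = 377/(-6) - 8387 = 377*(-⅙) - 8387 = -377/6 - 8387 = -50699/6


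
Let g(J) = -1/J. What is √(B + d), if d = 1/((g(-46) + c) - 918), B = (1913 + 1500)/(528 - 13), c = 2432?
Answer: √13642270824621/1434687 ≈ 2.5745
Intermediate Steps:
B = 3413/515 ≈ 6.6272
d = 46/69645 (d = 1/((-1/(-46) + 2432) - 918) = 1/((-1*(-1/46) + 2432) - 918) = 1/((1/46 + 2432) - 918) = 1/(111873/46 - 918) = 1/(69645/46) = 46/69645 ≈ 0.00066049)
√(B + d) = √(3413/515 + 46/69645) = √(9508883/1434687) = √13642270824621/1434687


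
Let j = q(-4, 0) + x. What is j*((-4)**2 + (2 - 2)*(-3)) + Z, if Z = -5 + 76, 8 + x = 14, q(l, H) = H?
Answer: 167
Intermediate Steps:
x = 6 (x = -8 + 14 = 6)
j = 6 (j = 0 + 6 = 6)
Z = 71
j*((-4)**2 + (2 - 2)*(-3)) + Z = 6*((-4)**2 + (2 - 2)*(-3)) + 71 = 6*(16 + 0*(-3)) + 71 = 6*(16 + 0) + 71 = 6*16 + 71 = 96 + 71 = 167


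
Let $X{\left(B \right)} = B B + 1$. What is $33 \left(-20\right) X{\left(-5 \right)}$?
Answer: $-17160$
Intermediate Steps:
$X{\left(B \right)} = 1 + B^{2}$ ($X{\left(B \right)} = B^{2} + 1 = 1 + B^{2}$)
$33 \left(-20\right) X{\left(-5 \right)} = 33 \left(-20\right) \left(1 + \left(-5\right)^{2}\right) = - 660 \left(1 + 25\right) = \left(-660\right) 26 = -17160$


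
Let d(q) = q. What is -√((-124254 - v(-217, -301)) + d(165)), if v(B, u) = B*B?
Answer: -I*√171178 ≈ -413.74*I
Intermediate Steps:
v(B, u) = B²
-√((-124254 - v(-217, -301)) + d(165)) = -√((-124254 - 1*(-217)²) + 165) = -√((-124254 - 1*47089) + 165) = -√((-124254 - 47089) + 165) = -√(-171343 + 165) = -√(-171178) = -I*√171178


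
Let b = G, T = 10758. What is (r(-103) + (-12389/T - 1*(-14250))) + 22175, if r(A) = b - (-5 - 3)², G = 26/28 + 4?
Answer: 1369242947/37653 ≈ 36365.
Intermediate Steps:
G = 69/14 (G = 26*(1/28) + 4 = 13/14 + 4 = 69/14 ≈ 4.9286)
b = 69/14 ≈ 4.9286
r(A) = -827/14 (r(A) = 69/14 - (-5 - 3)² = 69/14 - 1*(-8)² = 69/14 - 1*64 = 69/14 - 64 = -827/14)
(r(-103) + (-12389/T - 1*(-14250))) + 22175 = (-827/14 + (-12389/10758 - 1*(-14250))) + 22175 = (-827/14 + (-12389*1/10758 + 14250)) + 22175 = (-827/14 + (-12389/10758 + 14250)) + 22175 = (-827/14 + 153289111/10758) + 22175 = 534287672/37653 + 22175 = 1369242947/37653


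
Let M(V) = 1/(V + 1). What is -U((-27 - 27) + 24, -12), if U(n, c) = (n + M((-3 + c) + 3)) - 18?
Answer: 529/11 ≈ 48.091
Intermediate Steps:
M(V) = 1/(1 + V)
U(n, c) = -18 + n + 1/(1 + c) (U(n, c) = (n + 1/(1 + ((-3 + c) + 3))) - 18 = (n + 1/(1 + c)) - 18 = -18 + n + 1/(1 + c))
-U((-27 - 27) + 24, -12) = -(1 + (1 - 12)*(-18 + ((-27 - 27) + 24)))/(1 - 12) = -(1 - 11*(-18 + (-54 + 24)))/(-11) = -(-1)*(1 - 11*(-18 - 30))/11 = -(-1)*(1 - 11*(-48))/11 = -(-1)*(1 + 528)/11 = -(-1)*529/11 = -1*(-529/11) = 529/11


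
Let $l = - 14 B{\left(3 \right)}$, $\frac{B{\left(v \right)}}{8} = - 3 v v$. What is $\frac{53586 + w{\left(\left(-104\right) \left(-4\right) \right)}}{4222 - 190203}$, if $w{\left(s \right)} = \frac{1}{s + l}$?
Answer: $- \frac{184335841}{639774640} \approx -0.28813$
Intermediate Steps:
$B{\left(v \right)} = - 24 v^{2}$ ($B{\left(v \right)} = 8 - 3 v v = 8 \left(- 3 v^{2}\right) = - 24 v^{2}$)
$l = 3024$ ($l = - 14 \left(- 24 \cdot 3^{2}\right) = - 14 \left(\left(-24\right) 9\right) = \left(-14\right) \left(-216\right) = 3024$)
$w{\left(s \right)} = \frac{1}{3024 + s}$ ($w{\left(s \right)} = \frac{1}{s + 3024} = \frac{1}{3024 + s}$)
$\frac{53586 + w{\left(\left(-104\right) \left(-4\right) \right)}}{4222 - 190203} = \frac{53586 + \frac{1}{3024 - -416}}{4222 - 190203} = \frac{53586 + \frac{1}{3024 + 416}}{-185981} = \left(53586 + \frac{1}{3440}\right) \left(- \frac{1}{185981}\right) = \frac{184335841}{3440} \left(- \frac{1}{185981}\right) = - \frac{184335841}{639774640}$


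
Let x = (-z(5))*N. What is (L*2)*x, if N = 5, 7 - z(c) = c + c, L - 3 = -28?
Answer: -750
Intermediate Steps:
L = -25 (L = 3 - 28 = -25)
z(c) = 7 - 2*c (z(c) = 7 - (c + c) = 7 - 2*c)
x = 15 (x = -(7 - 2*5)*5 = -(7 - 10)*5 = -1*(-3)*5 = 3*5 = 15)
(L*2)*x = -25*2*15 = -50*15 = -750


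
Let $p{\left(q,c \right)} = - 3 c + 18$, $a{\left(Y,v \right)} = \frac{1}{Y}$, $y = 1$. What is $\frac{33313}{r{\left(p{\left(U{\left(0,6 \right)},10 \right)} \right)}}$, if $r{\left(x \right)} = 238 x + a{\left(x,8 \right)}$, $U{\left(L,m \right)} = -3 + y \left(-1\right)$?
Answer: $- \frac{399756}{34273} \approx -11.664$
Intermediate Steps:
$U{\left(L,m \right)} = -4$ ($U{\left(L,m \right)} = -3 + 1 \left(-1\right) = -3 - 1 = -4$)
$p{\left(q,c \right)} = 18 - 3 c$
$r{\left(x \right)} = \frac{1}{x} + 238 x$ ($r{\left(x \right)} = 238 x + \frac{1}{x} = \frac{1}{x} + 238 x$)
$\frac{33313}{r{\left(p{\left(U{\left(0,6 \right)},10 \right)} \right)}} = \frac{33313}{\frac{1}{18 - 30} + 238 \left(18 - 30\right)} = \frac{33313}{\frac{1}{-12} + 238 \left(-12\right)} = \frac{33313}{- \frac{1}{12} - 2856} = \frac{33313}{- \frac{34273}{12}} = 33313 \left(- \frac{12}{34273}\right) = - \frac{399756}{34273}$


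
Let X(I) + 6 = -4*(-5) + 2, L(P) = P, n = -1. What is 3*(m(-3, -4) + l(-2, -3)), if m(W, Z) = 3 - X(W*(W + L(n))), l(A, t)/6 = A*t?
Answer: 69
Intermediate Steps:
X(I) = 16 (X(I) = -6 + (-4*(-5) + 2) = -6 + (20 + 2) = -6 + 22 = 16)
l(A, t) = 6*A*t (l(A, t) = 6*(A*t) = 6*A*t)
m(W, Z) = -13 (m(W, Z) = 3 - 1*16 = 3 - 16 = -13)
3*(m(-3, -4) + l(-2, -3)) = 3*(-13 + 6*(-2)*(-3)) = 3*(-13 + 36) = 3*23 = 69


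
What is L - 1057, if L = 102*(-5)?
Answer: -1567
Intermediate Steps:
L = -510
L - 1057 = -510 - 1057 = -1567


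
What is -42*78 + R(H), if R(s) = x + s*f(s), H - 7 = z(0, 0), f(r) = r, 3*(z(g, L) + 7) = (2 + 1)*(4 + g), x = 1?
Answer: -3259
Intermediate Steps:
z(g, L) = -3 + g (z(g, L) = -7 + ((2 + 1)*(4 + g))/3 = -7 + (3*(4 + g))/3 = -7 + (12 + 3*g)/3 = -7 + (4 + g) = -3 + g)
H = 4 (H = 7 + (-3 + 0) = 7 - 3 = 4)
R(s) = 1 + s² (R(s) = 1 + s*s = 1 + s²)
-42*78 + R(H) = -42*78 + (1 + 4²) = -3276 + (1 + 16) = -3276 + 17 = -3259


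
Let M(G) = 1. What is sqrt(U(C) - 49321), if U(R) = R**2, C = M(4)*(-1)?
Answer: 6*I*sqrt(1370) ≈ 222.08*I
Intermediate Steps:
C = -1 (C = 1*(-1) = -1)
sqrt(U(C) - 49321) = sqrt((-1)**2 - 49321) = sqrt(1 - 49321) = sqrt(-49320) = 6*I*sqrt(1370)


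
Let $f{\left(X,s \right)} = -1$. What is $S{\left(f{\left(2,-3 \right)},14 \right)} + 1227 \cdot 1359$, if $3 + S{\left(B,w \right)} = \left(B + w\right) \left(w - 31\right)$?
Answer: $1667269$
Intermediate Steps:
$S{\left(B,w \right)} = -3 + \left(-31 + w\right) \left(B + w\right)$ ($S{\left(B,w \right)} = -3 + \left(B + w\right) \left(w - 31\right) = -3 + \left(B + w\right) \left(-31 + w\right) = -3 + \left(-31 + w\right) \left(B + w\right)$)
$S{\left(f{\left(2,-3 \right)},14 \right)} + 1227 \cdot 1359 = \left(-3 + 14^{2} - -31 - 434 - 14\right) + 1227 \cdot 1359 = \left(-3 + 196 + 31 - 434 - 14\right) + 1667493 = -224 + 1667493 = 1667269$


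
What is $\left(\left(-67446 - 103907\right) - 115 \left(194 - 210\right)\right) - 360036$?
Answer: $-529549$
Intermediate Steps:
$\left(\left(-67446 - 103907\right) - 115 \left(194 - 210\right)\right) - 360036 = \left(\left(-67446 - 103907\right) - 115 \left(-16\right)\right) - 360036 = \left(-171353 - -1840\right) - 360036 = \left(-171353 + 1840\right) - 360036 = -169513 - 360036 = -529549$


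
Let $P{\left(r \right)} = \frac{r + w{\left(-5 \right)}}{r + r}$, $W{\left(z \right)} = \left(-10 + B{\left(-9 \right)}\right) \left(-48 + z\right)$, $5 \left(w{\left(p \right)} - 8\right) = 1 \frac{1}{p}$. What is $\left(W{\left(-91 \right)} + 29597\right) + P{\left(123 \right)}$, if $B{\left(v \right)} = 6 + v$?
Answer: $\frac{96568937}{3075} \approx 31405.0$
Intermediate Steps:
$w{\left(p \right)} = 8 + \frac{1}{5 p}$ ($w{\left(p \right)} = 8 + \frac{1 \frac{1}{p}}{5} = 8 + \frac{1}{5 p}$)
$W{\left(z \right)} = 624 - 13 z$ ($W{\left(z \right)} = \left(-10 + \left(6 - 9\right)\right) \left(-48 + z\right) = \left(-10 - 3\right) \left(-48 + z\right) = - 13 \left(-48 + z\right) = 624 - 13 z$)
$P{\left(r \right)} = \frac{\frac{199}{25} + r}{2 r}$ ($P{\left(r \right)} = \frac{r + \left(8 + \frac{1}{5 \left(-5\right)}\right)}{r + r} = \frac{r + \left(8 + \frac{1}{5} \left(- \frac{1}{5}\right)\right)}{2 r} = \left(r + \left(8 - \frac{1}{25}\right)\right) \frac{1}{2 r} = \left(r + \frac{199}{25}\right) \frac{1}{2 r} = \left(\frac{199}{25} + r\right) \frac{1}{2 r} = \frac{\frac{199}{25} + r}{2 r}$)
$\left(W{\left(-91 \right)} + 29597\right) + P{\left(123 \right)} = \left(\left(624 - -1183\right) + 29597\right) + \frac{199 + 25 \cdot 123}{50 \cdot 123} = \left(\left(624 + 1183\right) + 29597\right) + \frac{1}{50} \cdot \frac{1}{123} \left(199 + 3075\right) = \left(1807 + 29597\right) + \frac{1}{50} \cdot \frac{1}{123} \cdot 3274 = 31404 + \frac{1637}{3075} = \frac{96568937}{3075}$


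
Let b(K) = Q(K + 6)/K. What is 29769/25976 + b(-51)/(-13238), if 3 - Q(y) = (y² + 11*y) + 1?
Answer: 34703273/30341496 ≈ 1.1438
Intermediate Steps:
Q(y) = 2 - y² - 11*y (Q(y) = 3 - ((y² + 11*y) + 1) = 3 - (1 + y² + 11*y) = 3 + (-1 - y² - 11*y) = 2 - y² - 11*y)
b(K) = (-64 - (6 + K)² - 11*K)/K (b(K) = (2 - (K + 6)² - 11*(K + 6))/K = (2 - (6 + K)² - 11*(6 + K))/K = (2 - (6 + K)² + (-66 - 11*K))/K = (-64 - (6 + K)² - 11*K)/K)
29769/25976 + b(-51)/(-13238) = 29769/25976 + (-23 - 1*(-51) - 100/(-51))/(-13238) = 29769*(1/25976) + (-23 + 51 - 100*(-1/51))*(-1/13238) = 29769/25976 + (-23 + 51 + 100/51)*(-1/13238) = 29769/25976 + (1528/51)*(-1/13238) = 29769/25976 - 764/337569 = 34703273/30341496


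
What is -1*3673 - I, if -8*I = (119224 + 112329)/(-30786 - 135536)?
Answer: -4887437201/1330576 ≈ -3673.2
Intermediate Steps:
I = 231553/1330576 (I = -(119224 + 112329)/(8*(-30786 - 135536)) = -231553/(8*(-166322)) = -231553*(-1)/(8*166322) = -⅛*(-231553/166322) = 231553/1330576 ≈ 0.17402)
-1*3673 - I = -1*3673 - 1*231553/1330576 = -3673 - 231553/1330576 = -4887437201/1330576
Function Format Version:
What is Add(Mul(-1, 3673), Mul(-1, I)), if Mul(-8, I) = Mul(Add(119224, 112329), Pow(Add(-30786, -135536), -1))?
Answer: Rational(-4887437201, 1330576) ≈ -3673.2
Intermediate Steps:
I = Rational(231553, 1330576) (I = Mul(Rational(-1, 8), Mul(Add(119224, 112329), Pow(Add(-30786, -135536), -1))) = Mul(Rational(-1, 8), Mul(231553, Pow(-166322, -1))) = Mul(Rational(-1, 8), Mul(231553, Rational(-1, 166322))) = Mul(Rational(-1, 8), Rational(-231553, 166322)) = Rational(231553, 1330576) ≈ 0.17402)
Add(Mul(-1, 3673), Mul(-1, I)) = Add(Mul(-1, 3673), Mul(-1, Rational(231553, 1330576))) = Add(-3673, Rational(-231553, 1330576)) = Rational(-4887437201, 1330576)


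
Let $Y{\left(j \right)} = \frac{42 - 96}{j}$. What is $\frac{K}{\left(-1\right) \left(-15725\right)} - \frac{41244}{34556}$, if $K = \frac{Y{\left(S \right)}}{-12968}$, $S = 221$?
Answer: $- \frac{232341463384647}{194665687537100} \approx -1.1935$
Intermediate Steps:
$Y{\left(j \right)} = - \frac{54}{j}$
$K = \frac{27}{1432964}$ ($K = \frac{\left(-54\right) \frac{1}{221}}{-12968} = \left(-54\right) \frac{1}{221} \left(- \frac{1}{12968}\right) = \left(- \frac{54}{221}\right) \left(- \frac{1}{12968}\right) = \frac{27}{1432964} \approx 1.8842 \cdot 10^{-5}$)
$\frac{K}{\left(-1\right) \left(-15725\right)} - \frac{41244}{34556} = \frac{27}{1432964 \left(\left(-1\right) \left(-15725\right)\right)} - \frac{41244}{34556} = \frac{27}{1432964 \cdot 15725} - \frac{10311}{8639} = \frac{27}{1432964} \cdot \frac{1}{15725} - \frac{10311}{8639} = \frac{27}{22533358900} - \frac{10311}{8639} = - \frac{232341463384647}{194665687537100}$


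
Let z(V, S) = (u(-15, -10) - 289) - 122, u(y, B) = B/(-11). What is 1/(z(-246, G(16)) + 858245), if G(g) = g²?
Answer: 11/9436184 ≈ 1.1657e-6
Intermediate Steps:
u(y, B) = -B/11 (u(y, B) = B*(-1/11) = -B/11)
z(V, S) = -4511/11 (z(V, S) = (-1/11*(-10) - 289) - 122 = (10/11 - 289) - 122 = -3169/11 - 122 = -4511/11)
1/(z(-246, G(16)) + 858245) = 1/(-4511/11 + 858245) = 1/(9436184/11) = 11/9436184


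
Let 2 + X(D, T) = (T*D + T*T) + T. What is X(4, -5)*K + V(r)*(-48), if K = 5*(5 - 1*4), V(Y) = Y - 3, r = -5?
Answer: 374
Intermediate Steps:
X(D, T) = -2 + T + T² + D*T (X(D, T) = -2 + ((T*D + T*T) + T) = -2 + ((D*T + T²) + T) = -2 + ((T² + D*T) + T) = -2 + (T + T² + D*T) = -2 + T + T² + D*T)
V(Y) = -3 + Y
K = 5 (K = 5*(5 - 4) = 5*1 = 5)
X(4, -5)*K + V(r)*(-48) = (-2 - 5 + (-5)² + 4*(-5))*5 + (-3 - 5)*(-48) = (-2 - 5 + 25 - 20)*5 - 8*(-48) = -2*5 + 384 = -10 + 384 = 374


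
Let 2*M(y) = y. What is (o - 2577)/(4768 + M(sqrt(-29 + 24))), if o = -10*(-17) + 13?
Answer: -15219456/30311767 + 1596*I*sqrt(5)/30311767 ≈ -0.5021 + 0.00011774*I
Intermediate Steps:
M(y) = y/2
o = 183 (o = 170 + 13 = 183)
(o - 2577)/(4768 + M(sqrt(-29 + 24))) = (183 - 2577)/(4768 + sqrt(-29 + 24)/2) = -2394/(4768 + sqrt(-5)/2) = -2394/(4768 + (I*sqrt(5))/2) = -2394/(4768 + I*sqrt(5)/2)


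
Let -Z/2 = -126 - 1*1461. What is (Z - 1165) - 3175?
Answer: -1166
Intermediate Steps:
Z = 3174 (Z = -2*(-126 - 1*1461) = -2*(-126 - 1461) = -2*(-1587) = 3174)
(Z - 1165) - 3175 = (3174 - 1165) - 3175 = 2009 - 3175 = -1166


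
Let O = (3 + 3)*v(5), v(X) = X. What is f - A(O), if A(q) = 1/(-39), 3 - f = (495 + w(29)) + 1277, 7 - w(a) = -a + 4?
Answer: -70238/39 ≈ -1801.0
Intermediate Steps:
O = 30 (O = (3 + 3)*5 = 6*5 = 30)
w(a) = 3 + a (w(a) = 7 - (-a + 4) = 7 - (4 - a) = 7 + (-4 + a) = 3 + a)
f = -1801 (f = 3 - ((495 + (3 + 29)) + 1277) = 3 - ((495 + 32) + 1277) = 3 - (527 + 1277) = 3 - 1*1804 = 3 - 1804 = -1801)
A(q) = -1/39
f - A(O) = -1801 - 1*(-1/39) = -1801 + 1/39 = -70238/39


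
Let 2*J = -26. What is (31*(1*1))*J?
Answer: -403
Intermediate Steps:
J = -13 (J = (½)*(-26) = -13)
(31*(1*1))*J = (31*(1*1))*(-13) = (31*1)*(-13) = 31*(-13) = -403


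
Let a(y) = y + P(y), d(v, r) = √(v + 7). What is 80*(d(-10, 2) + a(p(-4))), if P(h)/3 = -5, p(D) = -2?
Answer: -1360 + 80*I*√3 ≈ -1360.0 + 138.56*I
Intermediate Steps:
P(h) = -15 (P(h) = 3*(-5) = -15)
d(v, r) = √(7 + v)
a(y) = -15 + y (a(y) = y - 15 = -15 + y)
80*(d(-10, 2) + a(p(-4))) = 80*(√(7 - 10) + (-15 - 2)) = 80*(√(-3) - 17) = 80*(I*√3 - 17) = 80*(-17 + I*√3) = -1360 + 80*I*√3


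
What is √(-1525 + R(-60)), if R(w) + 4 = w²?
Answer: √2071 ≈ 45.508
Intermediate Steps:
R(w) = -4 + w²
√(-1525 + R(-60)) = √(-1525 + (-4 + (-60)²)) = √(-1525 + (-4 + 3600)) = √(-1525 + 3596) = √2071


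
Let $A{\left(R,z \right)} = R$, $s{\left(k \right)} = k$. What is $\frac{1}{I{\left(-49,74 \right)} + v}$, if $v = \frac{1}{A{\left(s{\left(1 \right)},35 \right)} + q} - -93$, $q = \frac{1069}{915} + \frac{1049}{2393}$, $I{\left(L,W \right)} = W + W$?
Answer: $\frac{5707547}{1377708422} \approx 0.0041428$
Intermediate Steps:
$I{\left(L,W \right)} = 2 W$
$q = \frac{3517952}{2189595}$ ($q = 1069 \cdot \frac{1}{915} + 1049 \cdot \frac{1}{2393} = \frac{1069}{915} + \frac{1049}{2393} = \frac{3517952}{2189595} \approx 1.6067$)
$v = \frac{532991466}{5707547}$ ($v = \frac{1}{1 + \frac{3517952}{2189595}} - -93 = \frac{1}{\frac{5707547}{2189595}} + 93 = \frac{2189595}{5707547} + 93 = \frac{532991466}{5707547} \approx 93.384$)
$\frac{1}{I{\left(-49,74 \right)} + v} = \frac{1}{2 \cdot 74 + \frac{532991466}{5707547}} = \frac{1}{148 + \frac{532991466}{5707547}} = \frac{1}{\frac{1377708422}{5707547}} = \frac{5707547}{1377708422}$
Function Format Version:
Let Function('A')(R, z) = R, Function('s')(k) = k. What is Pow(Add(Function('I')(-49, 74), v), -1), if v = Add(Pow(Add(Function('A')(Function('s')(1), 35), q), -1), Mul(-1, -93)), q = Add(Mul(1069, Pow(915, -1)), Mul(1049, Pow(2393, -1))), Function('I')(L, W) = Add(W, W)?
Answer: Rational(5707547, 1377708422) ≈ 0.0041428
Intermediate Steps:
Function('I')(L, W) = Mul(2, W)
q = Rational(3517952, 2189595) (q = Add(Mul(1069, Rational(1, 915)), Mul(1049, Rational(1, 2393))) = Add(Rational(1069, 915), Rational(1049, 2393)) = Rational(3517952, 2189595) ≈ 1.6067)
v = Rational(532991466, 5707547) (v = Add(Pow(Add(1, Rational(3517952, 2189595)), -1), Mul(-1, -93)) = Add(Pow(Rational(5707547, 2189595), -1), 93) = Add(Rational(2189595, 5707547), 93) = Rational(532991466, 5707547) ≈ 93.384)
Pow(Add(Function('I')(-49, 74), v), -1) = Pow(Add(Mul(2, 74), Rational(532991466, 5707547)), -1) = Pow(Add(148, Rational(532991466, 5707547)), -1) = Pow(Rational(1377708422, 5707547), -1) = Rational(5707547, 1377708422)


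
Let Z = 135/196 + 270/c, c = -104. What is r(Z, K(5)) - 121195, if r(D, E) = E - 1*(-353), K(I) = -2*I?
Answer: -120852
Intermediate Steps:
Z = -1215/637 (Z = 135/196 + 270/(-104) = 135*(1/196) + 270*(-1/104) = 135/196 - 135/52 = -1215/637 ≈ -1.9074)
r(D, E) = 353 + E (r(D, E) = E + 353 = 353 + E)
r(Z, K(5)) - 121195 = (353 - 2*5) - 121195 = (353 - 10) - 121195 = 343 - 121195 = -120852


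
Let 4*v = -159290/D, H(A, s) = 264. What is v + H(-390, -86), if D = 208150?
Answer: 21964711/83260 ≈ 263.81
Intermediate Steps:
v = -15929/83260 (v = (-159290/208150)/4 = (-159290*1/208150)/4 = (1/4)*(-15929/20815) = -15929/83260 ≈ -0.19132)
v + H(-390, -86) = -15929/83260 + 264 = 21964711/83260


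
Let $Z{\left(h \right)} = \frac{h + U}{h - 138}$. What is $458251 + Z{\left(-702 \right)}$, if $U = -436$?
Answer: $\frac{192465989}{420} \approx 4.5825 \cdot 10^{5}$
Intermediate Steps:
$Z{\left(h \right)} = \frac{-436 + h}{-138 + h}$ ($Z{\left(h \right)} = \frac{h - 436}{h - 138} = \frac{-436 + h}{-138 + h}$)
$458251 + Z{\left(-702 \right)} = 458251 + \frac{-436 - 702}{-138 - 702} = 458251 + \frac{1}{-840} \left(-1138\right) = 458251 - - \frac{569}{420} = 458251 + \frac{569}{420} = \frac{192465989}{420}$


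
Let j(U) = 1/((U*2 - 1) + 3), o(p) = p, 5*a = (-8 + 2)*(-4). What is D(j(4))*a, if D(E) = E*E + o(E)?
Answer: 66/125 ≈ 0.52800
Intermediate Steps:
a = 24/5 (a = ((-8 + 2)*(-4))/5 = (-6*(-4))/5 = (⅕)*24 = 24/5 ≈ 4.8000)
j(U) = 1/(2 + 2*U) (j(U) = 1/((2*U - 1) + 3) = 1/((-1 + 2*U) + 3) = 1/(2 + 2*U))
D(E) = E + E² (D(E) = E*E + E = E² + E = E + E²)
D(j(4))*a = ((1/(2*(1 + 4)))*(1 + 1/(2*(1 + 4))))*(24/5) = (((½)/5)*(1 + (½)/5))*(24/5) = (((½)*(⅕))*(1 + (½)*(⅕)))*(24/5) = ((1 + ⅒)/10)*(24/5) = ((⅒)*(11/10))*(24/5) = (11/100)*(24/5) = 66/125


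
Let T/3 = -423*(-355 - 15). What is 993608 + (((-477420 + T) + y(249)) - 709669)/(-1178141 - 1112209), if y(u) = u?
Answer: 227571080011/229035 ≈ 9.9361e+5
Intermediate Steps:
T = 469530 (T = 3*(-423*(-355 - 15)) = 3*(-423*(-370)) = 3*156510 = 469530)
993608 + (((-477420 + T) + y(249)) - 709669)/(-1178141 - 1112209) = 993608 + (((-477420 + 469530) + 249) - 709669)/(-1178141 - 1112209) = 993608 + ((-7890 + 249) - 709669)/(-2290350) = 993608 + (-7641 - 709669)*(-1/2290350) = 993608 - 717310*(-1/2290350) = 993608 + 71731/229035 = 227571080011/229035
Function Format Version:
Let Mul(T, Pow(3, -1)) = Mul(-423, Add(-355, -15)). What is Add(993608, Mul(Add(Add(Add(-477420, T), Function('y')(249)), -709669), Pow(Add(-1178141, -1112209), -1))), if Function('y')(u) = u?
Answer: Rational(227571080011, 229035) ≈ 9.9361e+5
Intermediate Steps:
T = 469530 (T = Mul(3, Mul(-423, Add(-355, -15))) = Mul(3, Mul(-423, -370)) = Mul(3, 156510) = 469530)
Add(993608, Mul(Add(Add(Add(-477420, T), Function('y')(249)), -709669), Pow(Add(-1178141, -1112209), -1))) = Add(993608, Mul(Add(Add(Add(-477420, 469530), 249), -709669), Pow(Add(-1178141, -1112209), -1))) = Add(993608, Mul(Add(Add(-7890, 249), -709669), Pow(-2290350, -1))) = Add(993608, Mul(Add(-7641, -709669), Rational(-1, 2290350))) = Add(993608, Mul(-717310, Rational(-1, 2290350))) = Add(993608, Rational(71731, 229035)) = Rational(227571080011, 229035)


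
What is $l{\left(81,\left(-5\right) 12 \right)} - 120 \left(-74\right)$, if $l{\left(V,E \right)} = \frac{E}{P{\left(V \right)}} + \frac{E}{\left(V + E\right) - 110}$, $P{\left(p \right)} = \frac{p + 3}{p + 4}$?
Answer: $\frac{5494835}{623} \approx 8820.0$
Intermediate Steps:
$P{\left(p \right)} = \frac{3 + p}{4 + p}$
$l{\left(V,E \right)} = \frac{E}{-110 + E + V} + \frac{E \left(4 + V\right)}{3 + V}$ ($l{\left(V,E \right)} = \frac{E}{\frac{1}{4 + V} \left(3 + V\right)} + \frac{E}{\left(V + E\right) - 110} = E \frac{4 + V}{3 + V} + \frac{E}{\left(E + V\right) - 110} = \frac{E \left(4 + V\right)}{3 + V} + \frac{E}{-110 + E + V} = \frac{E}{-110 + E + V} + \frac{E \left(4 + V\right)}{3 + V}$)
$l{\left(81,\left(-5\right) 12 \right)} - 120 \left(-74\right) = \frac{\left(-5\right) 12 \left(3 + 81 + \left(4 + 81\right) \left(-110 - 60 + 81\right)\right)}{\left(3 + 81\right) \left(-110 - 60 + 81\right)} - 120 \left(-74\right) = - \frac{60 \left(3 + 81 + 85 \left(-110 - 60 + 81\right)\right)}{84 \left(-110 - 60 + 81\right)} - -8880 = \left(-60\right) \frac{1}{84} \frac{1}{-89} \left(3 + 81 + 85 \left(-89\right)\right) + 8880 = \left(-60\right) \frac{1}{84} \left(- \frac{1}{89}\right) \left(3 + 81 - 7565\right) + 8880 = \left(-60\right) \frac{1}{84} \left(- \frac{1}{89}\right) \left(-7481\right) + 8880 = - \frac{37405}{623} + 8880 = \frac{5494835}{623}$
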